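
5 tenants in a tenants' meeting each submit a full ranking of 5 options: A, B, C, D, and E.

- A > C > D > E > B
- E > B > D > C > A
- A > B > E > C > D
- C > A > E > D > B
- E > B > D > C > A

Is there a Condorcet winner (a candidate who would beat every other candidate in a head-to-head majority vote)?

No

Head-to-head results (5 voters total):
A vs B: A wins 3–2.
A vs C: C wins 3–2.
A vs D: A wins 3–2.
A vs E: A wins 3–2.
B vs C: B wins 3–2.
B vs D: B wins 3–2.
B vs E: E wins 4–1.
C vs D: C wins 3–2.
C vs E: E wins 3–2.
D vs E: E wins 4–1.
No candidate beats all others: A beats B beats C beats A, a majority cycle.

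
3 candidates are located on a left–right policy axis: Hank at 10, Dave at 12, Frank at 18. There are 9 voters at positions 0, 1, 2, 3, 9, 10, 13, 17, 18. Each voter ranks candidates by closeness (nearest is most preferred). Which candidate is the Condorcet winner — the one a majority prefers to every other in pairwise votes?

With single-peaked preferences on a line, the Condorcet winner is the candidate closest to the median voter.
The median voter (position 9) is closest to Hank at 10.
Check: Hank vs Frank — voters closer to Hank: 7 of 9.

Hank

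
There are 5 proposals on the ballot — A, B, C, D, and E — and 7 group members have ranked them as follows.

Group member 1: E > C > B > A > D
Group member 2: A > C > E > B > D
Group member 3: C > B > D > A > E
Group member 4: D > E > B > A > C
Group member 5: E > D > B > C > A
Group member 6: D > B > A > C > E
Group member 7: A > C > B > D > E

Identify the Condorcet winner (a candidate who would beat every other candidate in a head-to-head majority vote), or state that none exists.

There is no Condorcet winner

Head-to-head results (7 voters total):
A vs B: B wins 5–2.
A vs C: A wins 4–3.
A vs D: D wins 4–3.
A vs E: A wins 4–3.
B vs C: C wins 4–3.
B vs D: B wins 4–3.
B vs E: E wins 4–3.
C vs D: C wins 4–3.
C vs E: C wins 4–3.
D vs E: D wins 4–3.
No candidate beats all others: A beats C beats B beats A, a majority cycle.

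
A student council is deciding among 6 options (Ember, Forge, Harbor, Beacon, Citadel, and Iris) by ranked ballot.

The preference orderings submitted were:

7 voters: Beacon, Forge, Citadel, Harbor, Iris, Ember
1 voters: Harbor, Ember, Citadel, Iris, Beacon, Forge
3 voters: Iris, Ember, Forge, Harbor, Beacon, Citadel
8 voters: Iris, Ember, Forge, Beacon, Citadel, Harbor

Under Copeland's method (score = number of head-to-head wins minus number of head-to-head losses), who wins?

Pairwise results:
  Ember vs Forge: Ember wins 12–7.
  Ember vs Harbor: Ember wins 11–8.
  Ember vs Beacon: Ember wins 12–7.
  Ember vs Citadel: Ember wins 12–7.
  Ember vs Iris: Iris wins 18–1.
  Forge vs Harbor: Forge wins 18–1.
  Forge vs Beacon: Forge wins 11–8.
  Forge vs Citadel: Forge wins 18–1.
  Forge vs Iris: Iris wins 12–7.
  Harbor vs Beacon: Beacon wins 15–4.
  Harbor vs Citadel: Citadel wins 15–4.
  Harbor vs Iris: Iris wins 11–8.
  Beacon vs Citadel: Beacon wins 18–1.
  Beacon vs Iris: Iris wins 12–7.
  Citadel vs Iris: Iris wins 11–8.
Copeland scores (wins − losses):
  Ember: 4 − 1 = 3
  Forge: 3 − 2 = 1
  Harbor: 0 − 5 = -5
  Beacon: 2 − 3 = -1
  Citadel: 1 − 4 = -3
  Iris: 5 − 0 = 5
Iris has the best Copeland score.

Iris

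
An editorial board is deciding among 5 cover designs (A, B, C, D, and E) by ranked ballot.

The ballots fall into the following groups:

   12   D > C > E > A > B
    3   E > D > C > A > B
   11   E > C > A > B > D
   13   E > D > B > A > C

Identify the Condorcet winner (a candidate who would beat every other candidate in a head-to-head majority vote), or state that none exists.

Head-to-head results (39 voters total):
A vs B: A wins 26–13.
A vs C: C wins 26–13.
A vs D: D wins 28–11.
A vs E: E wins 39–0.
B vs C: C wins 26–13.
B vs D: D wins 28–11.
B vs E: E wins 39–0.
C vs D: D wins 28–11.
C vs E: E wins 27–12.
D vs E: E wins 27–12.
E beats each rival — A (39–0), B (39–0), C (27–12), D (27–12) — so E is the Condorcet winner.

E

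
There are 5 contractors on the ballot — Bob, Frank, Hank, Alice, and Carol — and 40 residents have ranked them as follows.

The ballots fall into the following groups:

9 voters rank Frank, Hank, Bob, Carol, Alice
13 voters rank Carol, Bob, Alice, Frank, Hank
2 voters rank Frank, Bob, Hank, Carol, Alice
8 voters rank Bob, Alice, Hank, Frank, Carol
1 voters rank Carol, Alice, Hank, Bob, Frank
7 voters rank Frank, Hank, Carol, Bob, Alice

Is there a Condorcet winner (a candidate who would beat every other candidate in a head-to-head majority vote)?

No

Head-to-head results (40 voters total):
Bob vs Frank: Bob wins 22–18.
Bob vs Hank: Bob wins 23–17.
Bob vs Alice: Bob wins 39–1.
Bob vs Carol: Carol wins 21–19.
Frank vs Hank: Frank wins 31–9.
Frank vs Alice: Alice wins 22–18.
Frank vs Carol: Frank wins 26–14.
Hank vs Alice: Alice wins 22–18.
Hank vs Carol: Hank wins 26–14.
Alice vs Carol: Carol wins 32–8.
No candidate beats all others: Bob beats Frank beats Carol beats Bob, a majority cycle.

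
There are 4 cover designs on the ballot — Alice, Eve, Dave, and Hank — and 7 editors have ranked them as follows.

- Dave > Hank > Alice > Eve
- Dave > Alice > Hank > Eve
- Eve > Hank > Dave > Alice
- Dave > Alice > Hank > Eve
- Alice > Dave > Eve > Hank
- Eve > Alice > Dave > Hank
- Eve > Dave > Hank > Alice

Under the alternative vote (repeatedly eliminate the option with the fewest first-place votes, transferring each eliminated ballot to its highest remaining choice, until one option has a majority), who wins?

Dave

Round 1: Eve 3, Dave 3, Alice 1, Hank 0. Hank has the fewest and is eliminated.
Round 2: Eve 3, Dave 3, Alice 1. Alice has the fewest and is eliminated.
Round 3: Dave 4, Eve 3. Dave has a majority.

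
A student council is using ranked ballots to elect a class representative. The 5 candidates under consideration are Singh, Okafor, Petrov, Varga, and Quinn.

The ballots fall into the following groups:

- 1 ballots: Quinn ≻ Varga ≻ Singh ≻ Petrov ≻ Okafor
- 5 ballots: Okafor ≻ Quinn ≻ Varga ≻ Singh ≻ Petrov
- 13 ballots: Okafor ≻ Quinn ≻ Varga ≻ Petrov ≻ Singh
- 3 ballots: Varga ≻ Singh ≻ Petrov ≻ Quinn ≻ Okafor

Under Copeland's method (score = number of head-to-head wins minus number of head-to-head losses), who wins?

Pairwise results:
  Singh vs Okafor: Okafor wins 18–4.
  Singh vs Petrov: Petrov wins 13–9.
  Singh vs Varga: Varga wins 22–0.
  Singh vs Quinn: Quinn wins 19–3.
  Okafor vs Petrov: Okafor wins 18–4.
  Okafor vs Varga: Okafor wins 18–4.
  Okafor vs Quinn: Okafor wins 18–4.
  Petrov vs Varga: Varga wins 22–0.
  Petrov vs Quinn: Quinn wins 19–3.
  Varga vs Quinn: Quinn wins 19–3.
Copeland scores (wins − losses):
  Singh: 0 − 4 = -4
  Okafor: 4 − 0 = 4
  Petrov: 1 − 3 = -2
  Varga: 2 − 2 = 0
  Quinn: 3 − 1 = 2
Okafor has the best Copeland score.

Okafor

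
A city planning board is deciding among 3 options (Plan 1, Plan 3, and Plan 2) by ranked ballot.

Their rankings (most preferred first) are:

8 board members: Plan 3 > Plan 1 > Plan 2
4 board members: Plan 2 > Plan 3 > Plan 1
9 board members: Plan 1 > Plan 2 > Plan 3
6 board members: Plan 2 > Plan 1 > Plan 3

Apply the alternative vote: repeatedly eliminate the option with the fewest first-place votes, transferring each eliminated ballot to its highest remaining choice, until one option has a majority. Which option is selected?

Plan 1

Round 1: Plan 2 10, Plan 1 9, Plan 3 8. Plan 3 has the fewest and is eliminated.
Round 2: Plan 1 17, Plan 2 10. Plan 1 has a majority.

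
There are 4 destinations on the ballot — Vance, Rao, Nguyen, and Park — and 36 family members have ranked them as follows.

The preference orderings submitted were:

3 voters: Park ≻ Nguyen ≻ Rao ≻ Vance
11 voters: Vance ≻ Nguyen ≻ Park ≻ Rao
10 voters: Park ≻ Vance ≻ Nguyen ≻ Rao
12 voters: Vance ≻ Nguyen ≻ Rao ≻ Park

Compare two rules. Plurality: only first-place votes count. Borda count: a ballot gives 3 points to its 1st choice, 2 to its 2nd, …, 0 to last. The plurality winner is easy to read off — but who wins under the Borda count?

Plurality first-place counts: Vance 23, Rao 0, Nguyen 0, Park 13 → Vance.
Borda totals: Vance 89, Rao 15, Nguyen 62, Park 50 → Vance.

Vance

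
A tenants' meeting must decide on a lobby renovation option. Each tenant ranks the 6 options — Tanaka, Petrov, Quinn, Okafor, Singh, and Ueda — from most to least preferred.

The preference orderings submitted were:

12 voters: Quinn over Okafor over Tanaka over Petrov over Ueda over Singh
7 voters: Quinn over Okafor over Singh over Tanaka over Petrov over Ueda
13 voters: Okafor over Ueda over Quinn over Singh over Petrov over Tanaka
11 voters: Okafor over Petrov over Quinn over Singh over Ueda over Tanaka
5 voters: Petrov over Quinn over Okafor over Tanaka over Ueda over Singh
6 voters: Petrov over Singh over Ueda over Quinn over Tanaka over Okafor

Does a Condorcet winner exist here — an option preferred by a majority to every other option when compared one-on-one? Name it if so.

Head-to-head results (54 voters total):
Tanaka vs Petrov: Petrov wins 35–19.
Tanaka vs Quinn: Quinn wins 54–0.
Tanaka vs Okafor: Okafor wins 48–6.
Tanaka vs Singh: Singh wins 37–17.
Tanaka vs Ueda: Ueda wins 30–24.
Petrov vs Quinn: Quinn wins 32–22.
Petrov vs Okafor: Okafor wins 43–11.
Petrov vs Singh: Petrov wins 34–20.
Petrov vs Ueda: Petrov wins 41–13.
Quinn vs Okafor: Quinn wins 30–24.
Quinn vs Singh: Quinn wins 48–6.
Quinn vs Ueda: Quinn wins 35–19.
Okafor vs Singh: Okafor wins 48–6.
Okafor vs Ueda: Okafor wins 48–6.
Singh vs Ueda: Ueda wins 30–24.
Quinn beats each rival — Tanaka (54–0), Petrov (32–22), Okafor (30–24), Singh (48–6), Ueda (35–19) — so Quinn is the Condorcet winner.

Quinn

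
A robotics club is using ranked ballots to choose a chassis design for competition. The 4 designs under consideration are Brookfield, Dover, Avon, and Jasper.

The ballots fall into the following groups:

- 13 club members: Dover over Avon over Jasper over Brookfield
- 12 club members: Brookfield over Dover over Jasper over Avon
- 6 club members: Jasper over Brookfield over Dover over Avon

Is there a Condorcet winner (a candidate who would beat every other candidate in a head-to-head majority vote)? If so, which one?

No Condorcet winner

Head-to-head results (31 voters total):
Brookfield vs Dover: Brookfield wins 18–13.
Brookfield vs Avon: Brookfield wins 18–13.
Brookfield vs Jasper: Jasper wins 19–12.
Dover vs Avon: Dover wins 31–0.
Dover vs Jasper: Dover wins 25–6.
Avon vs Jasper: Jasper wins 18–13.
No candidate beats all others: Brookfield beats Dover beats Jasper beats Brookfield, a majority cycle.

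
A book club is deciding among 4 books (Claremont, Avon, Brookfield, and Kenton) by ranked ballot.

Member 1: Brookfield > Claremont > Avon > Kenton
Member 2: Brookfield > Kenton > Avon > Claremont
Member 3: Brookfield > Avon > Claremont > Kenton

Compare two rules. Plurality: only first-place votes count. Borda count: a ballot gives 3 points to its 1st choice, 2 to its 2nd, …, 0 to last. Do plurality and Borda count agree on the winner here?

Yes

Plurality first-place counts: Claremont 0, Avon 0, Brookfield 3, Kenton 0 → Brookfield.
Borda totals: Claremont 3, Avon 4, Brookfield 9, Kenton 2 → Brookfield.
The two rules agree on Brookfield.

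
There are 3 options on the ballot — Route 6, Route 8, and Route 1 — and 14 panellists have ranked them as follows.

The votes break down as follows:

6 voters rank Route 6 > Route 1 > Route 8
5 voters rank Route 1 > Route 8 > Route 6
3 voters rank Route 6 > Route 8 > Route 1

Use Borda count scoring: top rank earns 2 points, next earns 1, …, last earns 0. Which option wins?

Route 6

Borda scores:
  Route 6: 6·2 + 5·0 + 3·2 = 18
  Route 8: 6·0 + 5·1 + 3·1 = 8
  Route 1: 6·1 + 5·2 + 3·0 = 16
Route 6 has the highest total.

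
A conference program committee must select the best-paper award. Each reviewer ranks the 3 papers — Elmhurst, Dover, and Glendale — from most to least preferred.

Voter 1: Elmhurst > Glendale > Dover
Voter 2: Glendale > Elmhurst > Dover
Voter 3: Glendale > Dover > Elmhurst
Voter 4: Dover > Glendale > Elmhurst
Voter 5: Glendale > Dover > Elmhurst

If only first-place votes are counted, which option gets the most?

First-place vote totals:
  Elmhurst: 1
  Dover: 1
  Glendale: 3
Glendale has the most first-place votes.

Glendale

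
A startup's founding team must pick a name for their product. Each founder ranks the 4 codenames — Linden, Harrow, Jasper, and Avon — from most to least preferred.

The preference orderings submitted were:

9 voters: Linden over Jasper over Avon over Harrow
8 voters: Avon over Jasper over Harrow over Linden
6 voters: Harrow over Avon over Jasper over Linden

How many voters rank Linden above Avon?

9

Ballots ranking Linden above Avon: 9.
Ballots ranking Avon above Linden: 8+6 = 14.
So 9 of 23 voters prefer Linden to Avon.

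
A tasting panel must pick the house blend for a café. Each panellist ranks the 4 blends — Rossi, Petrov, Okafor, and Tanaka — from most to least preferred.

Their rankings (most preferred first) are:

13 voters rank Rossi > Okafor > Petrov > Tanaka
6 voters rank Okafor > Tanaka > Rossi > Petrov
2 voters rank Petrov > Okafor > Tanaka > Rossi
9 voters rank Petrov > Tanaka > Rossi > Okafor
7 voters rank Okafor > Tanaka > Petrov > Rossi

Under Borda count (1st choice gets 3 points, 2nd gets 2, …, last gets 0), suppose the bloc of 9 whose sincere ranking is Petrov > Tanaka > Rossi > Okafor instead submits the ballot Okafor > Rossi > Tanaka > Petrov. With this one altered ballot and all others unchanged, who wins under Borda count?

Okafor

Borda totals with the altered ballot: Rossi 63, Petrov 26, Okafor 96, Tanaka 37.
The winner is unchanged: still Okafor.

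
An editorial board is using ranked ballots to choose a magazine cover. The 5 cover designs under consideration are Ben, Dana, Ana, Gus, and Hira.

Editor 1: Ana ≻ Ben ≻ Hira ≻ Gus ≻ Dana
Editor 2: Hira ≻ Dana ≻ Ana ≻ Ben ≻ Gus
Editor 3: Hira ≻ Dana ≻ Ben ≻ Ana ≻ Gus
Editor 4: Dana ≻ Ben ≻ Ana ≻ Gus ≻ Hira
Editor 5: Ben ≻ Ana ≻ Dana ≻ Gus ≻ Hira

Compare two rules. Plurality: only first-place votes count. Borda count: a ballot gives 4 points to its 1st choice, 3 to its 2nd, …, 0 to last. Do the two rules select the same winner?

No

Plurality first-place counts: Ben 1, Dana 1, Ana 1, Gus 0, Hira 2 → Hira.
Borda totals: Ben 13, Dana 12, Ana 12, Gus 3, Hira 10 → Ben.
The two rules disagree: plurality picks Hira, Borda picks Ben.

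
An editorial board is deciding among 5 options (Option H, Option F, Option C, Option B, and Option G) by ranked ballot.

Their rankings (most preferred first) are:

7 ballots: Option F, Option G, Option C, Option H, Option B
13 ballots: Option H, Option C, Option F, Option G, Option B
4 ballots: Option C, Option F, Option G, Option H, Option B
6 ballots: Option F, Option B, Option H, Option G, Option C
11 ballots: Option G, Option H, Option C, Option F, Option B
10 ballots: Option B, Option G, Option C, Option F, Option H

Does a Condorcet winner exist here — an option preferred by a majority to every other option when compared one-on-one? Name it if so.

Head-to-head results (51 voters total):
Option H vs Option F: Option F wins 27–24.
Option H vs Option C: Option H wins 30–21.
Option H vs Option B: Option H wins 35–16.
Option H vs Option G: Option G wins 32–19.
Option F vs Option C: Option C wins 38–13.
Option F vs Option B: Option F wins 41–10.
Option F vs Option G: Option F wins 30–21.
Option C vs Option B: Option C wins 35–16.
Option C vs Option G: Option G wins 34–17.
Option B vs Option G: Option G wins 35–16.
No candidate beats all others: Option H beats Option C beats Option F beats Option H, a majority cycle.

There is no Condorcet winner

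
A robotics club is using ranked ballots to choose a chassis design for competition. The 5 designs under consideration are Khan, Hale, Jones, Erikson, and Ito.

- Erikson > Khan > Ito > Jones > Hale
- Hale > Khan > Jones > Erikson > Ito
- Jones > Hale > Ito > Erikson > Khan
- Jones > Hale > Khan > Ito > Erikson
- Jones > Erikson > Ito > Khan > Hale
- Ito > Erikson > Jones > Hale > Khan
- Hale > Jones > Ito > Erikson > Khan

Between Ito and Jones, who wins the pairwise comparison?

Jones

Ballots ranking Ito above Jones: 2.
Ballots ranking Jones above Ito: 5.
Jones wins the head-to-head, 5–2.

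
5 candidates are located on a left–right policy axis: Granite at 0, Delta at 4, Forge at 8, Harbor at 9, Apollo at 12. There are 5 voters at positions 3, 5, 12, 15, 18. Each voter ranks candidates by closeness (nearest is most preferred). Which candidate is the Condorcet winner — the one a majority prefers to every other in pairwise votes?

Apollo

With single-peaked preferences on a line, the Condorcet winner is the candidate closest to the median voter.
The median voter (position 12) is closest to Apollo at 12.
Check: Apollo vs Forge — voters closer to Apollo: 3 of 5.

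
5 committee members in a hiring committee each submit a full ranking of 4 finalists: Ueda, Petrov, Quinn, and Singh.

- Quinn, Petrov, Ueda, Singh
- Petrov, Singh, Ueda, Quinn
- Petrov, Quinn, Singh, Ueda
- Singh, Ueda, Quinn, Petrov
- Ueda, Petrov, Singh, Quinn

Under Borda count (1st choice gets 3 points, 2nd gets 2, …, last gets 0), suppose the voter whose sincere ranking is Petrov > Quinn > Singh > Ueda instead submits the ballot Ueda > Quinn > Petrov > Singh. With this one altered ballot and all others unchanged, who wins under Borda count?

Ueda

Borda totals with the altered ballot: Ueda 10, Petrov 8, Quinn 6, Singh 6.
The switch changes the winner from Petrov to Ueda.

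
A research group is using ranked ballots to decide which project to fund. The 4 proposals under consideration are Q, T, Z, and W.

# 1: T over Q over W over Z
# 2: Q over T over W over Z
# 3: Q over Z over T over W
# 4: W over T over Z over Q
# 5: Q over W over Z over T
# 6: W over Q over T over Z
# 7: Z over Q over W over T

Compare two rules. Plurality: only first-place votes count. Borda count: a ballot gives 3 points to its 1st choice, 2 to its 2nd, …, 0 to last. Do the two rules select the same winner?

Yes

Plurality first-place counts: Q 3, T 1, Z 1, W 2 → Q.
Borda totals: Q 15, T 9, Z 7, W 11 → Q.
The two rules agree on Q.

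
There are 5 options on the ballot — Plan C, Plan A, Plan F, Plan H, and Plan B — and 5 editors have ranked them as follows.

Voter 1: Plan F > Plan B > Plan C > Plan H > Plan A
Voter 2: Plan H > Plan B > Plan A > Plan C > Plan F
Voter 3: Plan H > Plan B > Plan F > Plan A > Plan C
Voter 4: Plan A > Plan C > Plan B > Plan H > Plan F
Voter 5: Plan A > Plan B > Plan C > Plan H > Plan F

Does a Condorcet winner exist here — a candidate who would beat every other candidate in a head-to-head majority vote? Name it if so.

Head-to-head results (5 voters total):
Plan C vs Plan A: Plan A wins 4–1.
Plan C vs Plan F: Plan C wins 3–2.
Plan C vs Plan H: Plan C wins 3–2.
Plan C vs Plan B: Plan B wins 4–1.
Plan A vs Plan F: Plan A wins 3–2.
Plan A vs Plan H: Plan H wins 3–2.
Plan A vs Plan B: Plan B wins 3–2.
Plan F vs Plan H: Plan H wins 4–1.
Plan F vs Plan B: Plan B wins 4–1.
Plan H vs Plan B: Plan B wins 3–2.
Plan B beats each rival — Plan C (4–1), Plan A (3–2), Plan F (4–1), Plan H (3–2) — so Plan B is the Condorcet winner.

Plan B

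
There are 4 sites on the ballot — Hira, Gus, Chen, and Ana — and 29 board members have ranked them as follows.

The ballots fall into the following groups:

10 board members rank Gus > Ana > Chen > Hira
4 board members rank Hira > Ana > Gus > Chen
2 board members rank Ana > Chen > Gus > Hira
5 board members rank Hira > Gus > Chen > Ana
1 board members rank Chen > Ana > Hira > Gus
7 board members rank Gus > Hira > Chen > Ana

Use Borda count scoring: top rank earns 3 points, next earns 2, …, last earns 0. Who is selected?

Gus

Borda scores:
  Hira: 10·0 + 4·3 + 2·0 + 5·3 + 1 + 7·2 = 42
  Gus: 10·3 + 4·1 + 2·1 + 5·2 + 0 + 7·3 = 67
  Chen: 10·1 + 4·0 + 2·2 + 5·1 + 3 + 7·1 = 29
  Ana: 10·2 + 4·2 + 2·3 + 5·0 + 2 + 7·0 = 36
Gus has the highest total.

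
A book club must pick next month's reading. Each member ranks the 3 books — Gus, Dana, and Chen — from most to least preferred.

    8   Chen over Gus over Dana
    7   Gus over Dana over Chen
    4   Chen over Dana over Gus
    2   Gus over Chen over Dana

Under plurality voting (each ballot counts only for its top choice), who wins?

First-place vote totals:
  Gus: 9
  Dana: 0
  Chen: 12
Chen has the most first-place votes.

Chen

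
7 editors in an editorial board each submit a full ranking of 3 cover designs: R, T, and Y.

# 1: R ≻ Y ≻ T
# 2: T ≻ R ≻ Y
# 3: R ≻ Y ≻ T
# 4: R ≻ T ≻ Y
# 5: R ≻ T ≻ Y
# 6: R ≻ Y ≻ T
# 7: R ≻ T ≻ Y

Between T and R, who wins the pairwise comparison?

Ballots ranking T above R: 1.
Ballots ranking R above T: 6.
R wins the head-to-head, 6–1.

R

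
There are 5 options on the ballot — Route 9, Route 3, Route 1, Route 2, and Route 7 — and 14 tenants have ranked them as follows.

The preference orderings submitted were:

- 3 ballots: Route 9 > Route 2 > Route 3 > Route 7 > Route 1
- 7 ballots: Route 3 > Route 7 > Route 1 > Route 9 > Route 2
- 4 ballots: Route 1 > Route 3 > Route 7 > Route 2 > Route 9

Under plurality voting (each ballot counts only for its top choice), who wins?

First-place vote totals:
  Route 9: 3
  Route 3: 7
  Route 1: 4
  Route 2: 0
  Route 7: 0
Route 3 has the most first-place votes.

Route 3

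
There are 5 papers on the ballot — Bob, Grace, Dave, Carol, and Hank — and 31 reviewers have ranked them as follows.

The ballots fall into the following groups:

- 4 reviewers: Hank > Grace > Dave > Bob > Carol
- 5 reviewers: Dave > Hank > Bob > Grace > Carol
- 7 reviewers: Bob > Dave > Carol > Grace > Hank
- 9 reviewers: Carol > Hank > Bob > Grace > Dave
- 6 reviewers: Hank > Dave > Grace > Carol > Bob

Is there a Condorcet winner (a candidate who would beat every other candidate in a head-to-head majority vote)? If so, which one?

No Condorcet winner

Head-to-head results (31 voters total):
Bob vs Grace: Bob wins 21–10.
Bob vs Dave: Bob wins 16–15.
Bob vs Carol: Bob wins 16–15.
Bob vs Hank: Hank wins 24–7.
Grace vs Dave: Dave wins 18–13.
Grace vs Carol: Carol wins 16–15.
Grace vs Hank: Hank wins 24–7.
Dave vs Carol: Dave wins 22–9.
Dave vs Hank: Hank wins 19–12.
Carol vs Hank: Carol wins 16–15.
No candidate beats all others: Bob beats Carol beats Hank beats Bob, a majority cycle.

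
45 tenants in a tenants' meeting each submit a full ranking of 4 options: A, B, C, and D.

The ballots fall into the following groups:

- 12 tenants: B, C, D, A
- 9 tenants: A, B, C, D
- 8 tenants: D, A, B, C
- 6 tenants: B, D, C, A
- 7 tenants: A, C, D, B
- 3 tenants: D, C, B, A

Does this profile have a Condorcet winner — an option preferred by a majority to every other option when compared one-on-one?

No

Head-to-head results (45 voters total):
A vs B: A wins 24–21.
A vs C: A wins 24–21.
A vs D: D wins 29–16.
B vs C: B wins 35–10.
B vs D: B wins 27–18.
C vs D: C wins 28–17.
No candidate beats all others: A beats B beats D beats A, a majority cycle.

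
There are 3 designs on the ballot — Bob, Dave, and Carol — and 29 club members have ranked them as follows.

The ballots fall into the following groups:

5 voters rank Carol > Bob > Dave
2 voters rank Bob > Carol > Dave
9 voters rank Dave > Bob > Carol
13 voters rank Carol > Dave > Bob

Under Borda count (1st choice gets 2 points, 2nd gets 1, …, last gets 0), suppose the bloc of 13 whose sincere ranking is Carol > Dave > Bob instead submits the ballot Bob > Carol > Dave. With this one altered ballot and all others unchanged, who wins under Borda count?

Bob

Borda totals with the altered ballot: Bob 44, Dave 18, Carol 25.
The switch changes the winner from Carol to Bob.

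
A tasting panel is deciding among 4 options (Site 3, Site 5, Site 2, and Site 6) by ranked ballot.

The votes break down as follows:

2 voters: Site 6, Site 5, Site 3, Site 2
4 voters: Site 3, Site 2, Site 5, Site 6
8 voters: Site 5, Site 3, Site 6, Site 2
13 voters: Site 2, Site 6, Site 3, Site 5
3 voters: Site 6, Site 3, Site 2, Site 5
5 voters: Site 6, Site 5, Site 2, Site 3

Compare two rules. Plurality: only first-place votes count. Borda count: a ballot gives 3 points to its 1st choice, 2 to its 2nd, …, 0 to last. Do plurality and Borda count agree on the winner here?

No

Plurality first-place counts: Site 3 4, Site 5 8, Site 2 13, Site 6 10 → Site 2.
Borda totals: Site 3 49, Site 5 42, Site 2 55, Site 6 64 → Site 6.
The two rules disagree: plurality picks Site 2, Borda picks Site 6.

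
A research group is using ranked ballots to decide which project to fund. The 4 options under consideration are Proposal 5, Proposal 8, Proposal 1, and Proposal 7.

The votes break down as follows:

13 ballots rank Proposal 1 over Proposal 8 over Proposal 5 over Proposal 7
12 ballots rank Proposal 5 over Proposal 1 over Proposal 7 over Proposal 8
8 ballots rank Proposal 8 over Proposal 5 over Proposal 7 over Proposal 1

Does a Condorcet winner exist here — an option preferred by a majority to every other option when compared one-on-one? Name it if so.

Head-to-head results (33 voters total):
Proposal 5 vs Proposal 8: Proposal 8 wins 21–12.
Proposal 5 vs Proposal 1: Proposal 5 wins 20–13.
Proposal 5 vs Proposal 7: Proposal 5 wins 33–0.
Proposal 8 vs Proposal 1: Proposal 1 wins 25–8.
Proposal 8 vs Proposal 7: Proposal 8 wins 21–12.
Proposal 1 vs Proposal 7: Proposal 1 wins 25–8.
No candidate beats all others: Proposal 5 beats Proposal 1 beats Proposal 8 beats Proposal 5, a majority cycle.

None — there is no Condorcet winner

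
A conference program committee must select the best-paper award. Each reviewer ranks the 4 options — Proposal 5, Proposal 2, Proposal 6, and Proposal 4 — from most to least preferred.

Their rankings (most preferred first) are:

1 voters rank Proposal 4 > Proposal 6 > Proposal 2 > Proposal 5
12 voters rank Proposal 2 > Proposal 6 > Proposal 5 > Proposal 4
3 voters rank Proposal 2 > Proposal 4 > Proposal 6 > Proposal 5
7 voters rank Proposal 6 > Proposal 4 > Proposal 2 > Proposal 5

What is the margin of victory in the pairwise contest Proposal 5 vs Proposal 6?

Ballots ranking Proposal 5 above Proposal 6: 0.
Ballots ranking Proposal 6 above Proposal 5: 1+12+3+7 = 23.
Proposal 6 wins 23–0, a margin of 23.

23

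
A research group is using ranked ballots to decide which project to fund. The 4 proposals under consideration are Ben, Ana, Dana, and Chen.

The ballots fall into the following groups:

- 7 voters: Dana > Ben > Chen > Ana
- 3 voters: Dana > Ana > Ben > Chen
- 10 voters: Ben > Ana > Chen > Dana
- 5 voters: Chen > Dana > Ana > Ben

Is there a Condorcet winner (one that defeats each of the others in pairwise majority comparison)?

Head-to-head results (25 voters total):
Ben vs Ana: Ben wins 17–8.
Ben vs Dana: Dana wins 15–10.
Ben vs Chen: Ben wins 20–5.
Ana vs Dana: Dana wins 15–10.
Ana vs Chen: Ana wins 13–12.
Dana vs Chen: Chen wins 15–10.
No candidate beats all others: Ben beats Chen beats Dana beats Ben, a majority cycle.

No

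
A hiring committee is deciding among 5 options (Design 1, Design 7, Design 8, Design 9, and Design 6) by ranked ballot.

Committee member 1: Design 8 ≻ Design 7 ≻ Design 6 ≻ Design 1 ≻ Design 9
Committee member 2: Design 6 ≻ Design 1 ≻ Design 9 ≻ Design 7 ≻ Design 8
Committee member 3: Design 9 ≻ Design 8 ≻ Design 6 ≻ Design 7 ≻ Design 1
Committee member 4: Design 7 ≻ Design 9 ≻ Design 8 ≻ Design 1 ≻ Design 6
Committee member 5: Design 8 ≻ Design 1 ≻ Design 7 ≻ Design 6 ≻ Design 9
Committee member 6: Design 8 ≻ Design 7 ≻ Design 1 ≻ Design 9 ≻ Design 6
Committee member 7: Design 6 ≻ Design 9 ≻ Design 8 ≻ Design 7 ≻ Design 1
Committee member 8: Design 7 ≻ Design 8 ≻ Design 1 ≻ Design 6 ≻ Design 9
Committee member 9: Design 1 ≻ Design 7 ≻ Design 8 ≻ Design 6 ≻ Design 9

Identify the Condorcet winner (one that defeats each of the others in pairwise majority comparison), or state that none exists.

Design 8

Head-to-head results (9 voters total):
Design 1 vs Design 7: Design 7 wins 6–3.
Design 1 vs Design 8: Design 8 wins 7–2.
Design 1 vs Design 9: Design 1 wins 6–3.
Design 1 vs Design 6: Design 1 wins 5–4.
Design 7 vs Design 8: Design 8 wins 5–4.
Design 7 vs Design 9: Design 7 wins 6–3.
Design 7 vs Design 6: Design 7 wins 6–3.
Design 8 vs Design 9: Design 8 wins 5–4.
Design 8 vs Design 6: Design 8 wins 7–2.
Design 9 vs Design 6: Design 6 wins 6–3.
Design 8 beats each rival — Design 1 (7–2), Design 7 (5–4), Design 9 (5–4), Design 6 (7–2) — so Design 8 is the Condorcet winner.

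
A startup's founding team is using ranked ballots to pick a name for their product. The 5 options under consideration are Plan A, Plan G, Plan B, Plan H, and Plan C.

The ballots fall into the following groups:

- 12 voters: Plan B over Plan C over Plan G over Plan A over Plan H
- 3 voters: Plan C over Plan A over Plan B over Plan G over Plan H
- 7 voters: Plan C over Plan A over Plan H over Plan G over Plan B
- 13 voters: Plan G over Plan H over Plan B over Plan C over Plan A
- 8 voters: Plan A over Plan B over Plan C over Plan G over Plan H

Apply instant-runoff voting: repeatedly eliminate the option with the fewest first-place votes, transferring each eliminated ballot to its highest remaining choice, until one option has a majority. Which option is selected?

Round 1: Plan G 13, Plan B 12, Plan C 10, Plan A 8, Plan H 0. Plan H has the fewest and is eliminated.
Round 2: Plan G 13, Plan B 12, Plan C 10, Plan A 8. Plan A has the fewest and is eliminated.
Round 3: Plan B 20, Plan G 13, Plan C 10. Plan C has the fewest and is eliminated.
Round 4: Plan B 23, Plan G 20. Plan B has a majority.

Plan B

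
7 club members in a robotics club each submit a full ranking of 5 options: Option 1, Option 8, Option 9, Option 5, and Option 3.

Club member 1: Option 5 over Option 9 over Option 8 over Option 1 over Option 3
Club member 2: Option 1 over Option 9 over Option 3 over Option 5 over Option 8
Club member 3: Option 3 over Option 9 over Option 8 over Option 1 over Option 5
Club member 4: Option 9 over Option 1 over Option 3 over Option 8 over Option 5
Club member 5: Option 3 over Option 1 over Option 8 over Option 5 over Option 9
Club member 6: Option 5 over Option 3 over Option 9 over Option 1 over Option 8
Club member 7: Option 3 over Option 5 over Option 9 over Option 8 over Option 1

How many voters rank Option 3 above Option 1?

4

Ballots ranking Option 3 above Option 1: 4.
Ballots ranking Option 1 above Option 3: 3.
So 4 of 7 voters prefer Option 3 to Option 1.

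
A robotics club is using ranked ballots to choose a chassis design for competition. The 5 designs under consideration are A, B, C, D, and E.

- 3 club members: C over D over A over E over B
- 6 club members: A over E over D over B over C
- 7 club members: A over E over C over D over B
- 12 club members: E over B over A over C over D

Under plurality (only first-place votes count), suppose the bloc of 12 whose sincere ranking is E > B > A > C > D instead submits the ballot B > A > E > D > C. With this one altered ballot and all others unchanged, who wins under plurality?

First-place totals with the altered ballot: A 13, B 12, C 3, D 0, E 0.
The winner is unchanged: still A.

A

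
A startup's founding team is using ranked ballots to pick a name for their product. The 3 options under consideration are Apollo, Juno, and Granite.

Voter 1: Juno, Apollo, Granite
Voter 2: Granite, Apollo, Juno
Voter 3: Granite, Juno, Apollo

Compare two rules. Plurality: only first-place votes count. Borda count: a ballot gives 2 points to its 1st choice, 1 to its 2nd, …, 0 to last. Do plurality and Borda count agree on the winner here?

Plurality first-place counts: Apollo 0, Juno 1, Granite 2 → Granite.
Borda totals: Apollo 2, Juno 3, Granite 4 → Granite.
The two rules agree on Granite.

Yes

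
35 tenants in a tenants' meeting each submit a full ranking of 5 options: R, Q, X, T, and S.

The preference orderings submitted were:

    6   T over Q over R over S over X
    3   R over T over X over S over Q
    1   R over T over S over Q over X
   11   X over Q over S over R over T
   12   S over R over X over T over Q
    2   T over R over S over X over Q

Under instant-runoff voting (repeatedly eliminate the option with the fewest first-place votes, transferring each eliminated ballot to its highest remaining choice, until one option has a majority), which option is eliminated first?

Q

Round 1: S 12, X 11, T 8, R 4, Q 0. Q has the fewest and is eliminated.
Round 2: S 12, X 11, T 8, R 4. R has the fewest and is eliminated.
Round 3: T 12, S 12, X 11. X has the fewest and is eliminated.
Round 4: S 23, T 12. S has a majority.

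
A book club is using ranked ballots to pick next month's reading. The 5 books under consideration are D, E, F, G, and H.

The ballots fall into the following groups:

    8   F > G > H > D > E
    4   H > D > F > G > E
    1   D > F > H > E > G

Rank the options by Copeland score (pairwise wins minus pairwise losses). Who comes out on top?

F

Pairwise results:
  D vs E: D wins 13–0.
  D vs F: F wins 8–5.
  D vs G: G wins 8–5.
  D vs H: H wins 12–1.
  E vs F: F wins 13–0.
  E vs G: G wins 12–1.
  E vs H: H wins 13–0.
  F vs G: F wins 13–0.
  F vs H: F wins 9–4.
  G vs H: G wins 8–5.
Copeland scores (wins − losses):
  D: 1 − 3 = -2
  E: 0 − 4 = -4
  F: 4 − 0 = 4
  G: 3 − 1 = 2
  H: 2 − 2 = 0
F has the best Copeland score.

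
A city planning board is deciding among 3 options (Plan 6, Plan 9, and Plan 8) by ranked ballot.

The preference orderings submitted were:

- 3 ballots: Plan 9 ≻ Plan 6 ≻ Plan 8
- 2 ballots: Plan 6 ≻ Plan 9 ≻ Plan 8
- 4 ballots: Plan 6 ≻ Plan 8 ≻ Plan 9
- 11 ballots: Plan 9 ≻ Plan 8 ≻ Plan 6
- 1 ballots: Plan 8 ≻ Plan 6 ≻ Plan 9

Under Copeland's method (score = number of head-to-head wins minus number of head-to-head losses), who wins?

Pairwise results:
  Plan 6 vs Plan 9: Plan 9 wins 14–7.
  Plan 6 vs Plan 8: Plan 8 wins 12–9.
  Plan 9 vs Plan 8: Plan 9 wins 16–5.
Copeland scores (wins − losses):
  Plan 6: 0 − 2 = -2
  Plan 9: 2 − 0 = 2
  Plan 8: 1 − 1 = 0
Plan 9 has the best Copeland score.

Plan 9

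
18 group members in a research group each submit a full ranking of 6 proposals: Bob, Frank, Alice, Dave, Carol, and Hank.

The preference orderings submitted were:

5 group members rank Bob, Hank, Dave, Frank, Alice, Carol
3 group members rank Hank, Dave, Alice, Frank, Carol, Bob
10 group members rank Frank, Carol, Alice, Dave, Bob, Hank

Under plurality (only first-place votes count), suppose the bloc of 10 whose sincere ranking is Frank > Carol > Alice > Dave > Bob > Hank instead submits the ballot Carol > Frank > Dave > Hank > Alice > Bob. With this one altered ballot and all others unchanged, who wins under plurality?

First-place totals with the altered ballot: Bob 5, Frank 0, Alice 0, Dave 0, Carol 10, Hank 3.
The switch changes the winner from Frank to Carol.

Carol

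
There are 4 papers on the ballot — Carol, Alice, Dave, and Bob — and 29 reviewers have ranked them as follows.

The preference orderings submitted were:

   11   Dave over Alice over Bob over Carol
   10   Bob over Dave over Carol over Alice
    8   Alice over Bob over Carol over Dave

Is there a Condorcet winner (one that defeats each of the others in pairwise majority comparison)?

No

Head-to-head results (29 voters total):
Carol vs Alice: Alice wins 19–10.
Carol vs Dave: Dave wins 21–8.
Carol vs Bob: Bob wins 29–0.
Alice vs Dave: Dave wins 21–8.
Alice vs Bob: Alice wins 19–10.
Dave vs Bob: Bob wins 18–11.
No candidate beats all others: Alice beats Bob beats Dave beats Alice, a majority cycle.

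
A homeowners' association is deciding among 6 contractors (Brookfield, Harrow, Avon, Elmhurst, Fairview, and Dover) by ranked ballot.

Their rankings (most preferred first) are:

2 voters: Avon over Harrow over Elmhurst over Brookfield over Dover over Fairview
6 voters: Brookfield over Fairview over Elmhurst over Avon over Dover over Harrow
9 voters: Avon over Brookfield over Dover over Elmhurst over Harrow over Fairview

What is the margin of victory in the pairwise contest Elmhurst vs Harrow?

13

Ballots ranking Elmhurst above Harrow: 6+9 = 15.
Ballots ranking Harrow above Elmhurst: 2.
Elmhurst wins 15–2, a margin of 13.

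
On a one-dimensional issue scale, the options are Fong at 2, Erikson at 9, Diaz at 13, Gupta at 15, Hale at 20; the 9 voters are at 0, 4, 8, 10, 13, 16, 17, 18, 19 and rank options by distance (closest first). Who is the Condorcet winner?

With single-peaked preferences on a line, the Condorcet winner is the candidate closest to the median voter.
The median voter (position 13) is closest to Diaz at 13.
Check: Diaz vs Fong — voters closer to Diaz: 7 of 9.

Diaz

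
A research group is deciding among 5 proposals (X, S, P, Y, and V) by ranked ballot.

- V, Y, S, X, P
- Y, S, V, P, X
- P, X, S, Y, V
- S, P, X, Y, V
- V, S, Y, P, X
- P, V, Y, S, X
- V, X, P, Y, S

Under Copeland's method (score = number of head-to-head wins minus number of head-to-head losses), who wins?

V

Pairwise results:
  X vs S: S wins 5–2.
  X vs P: P wins 5–2.
  X vs Y: Y wins 4–3.
  X vs V: V wins 5–2.
  S vs P: S wins 4–3.
  S vs Y: Y wins 4–3.
  S vs V: V wins 4–3.
  P vs Y: P wins 4–3.
  P vs V: V wins 4–3.
  Y vs V: V wins 4–3.
Copeland scores (wins − losses):
  X: 0 − 4 = -4
  S: 2 − 2 = 0
  P: 2 − 2 = 0
  Y: 2 − 2 = 0
  V: 4 − 0 = 4
V has the best Copeland score.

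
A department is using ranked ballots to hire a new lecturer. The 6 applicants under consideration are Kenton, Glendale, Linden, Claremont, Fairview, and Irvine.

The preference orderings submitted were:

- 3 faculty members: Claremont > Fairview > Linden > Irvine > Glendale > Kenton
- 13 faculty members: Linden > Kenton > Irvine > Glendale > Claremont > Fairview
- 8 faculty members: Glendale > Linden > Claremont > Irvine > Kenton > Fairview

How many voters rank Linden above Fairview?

Ballots ranking Linden above Fairview: 13+8 = 21.
Ballots ranking Fairview above Linden: 3.
So 21 of 24 voters prefer Linden to Fairview.

21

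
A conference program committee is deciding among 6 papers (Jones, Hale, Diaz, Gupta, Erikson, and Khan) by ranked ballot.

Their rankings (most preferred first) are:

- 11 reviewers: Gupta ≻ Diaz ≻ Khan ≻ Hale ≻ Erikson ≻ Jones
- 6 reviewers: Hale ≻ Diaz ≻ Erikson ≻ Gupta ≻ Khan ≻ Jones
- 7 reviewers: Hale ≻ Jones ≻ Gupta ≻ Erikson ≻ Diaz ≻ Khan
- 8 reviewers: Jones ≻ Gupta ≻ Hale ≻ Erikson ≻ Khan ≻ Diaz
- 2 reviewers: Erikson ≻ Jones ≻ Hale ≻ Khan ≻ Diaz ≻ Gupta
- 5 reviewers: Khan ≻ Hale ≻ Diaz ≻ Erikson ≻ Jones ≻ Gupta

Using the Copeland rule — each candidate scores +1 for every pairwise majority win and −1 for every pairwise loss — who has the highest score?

Hale

Pairwise results:
  Jones vs Hale: Hale wins 29–10.
  Jones vs Diaz: Diaz wins 22–17.
  Jones vs Gupta: Jones wins 22–17.
  Jones vs Erikson: Erikson wins 24–15.
  Jones vs Khan: Khan wins 22–17.
  Hale vs Diaz: Hale wins 28–11.
  Hale vs Gupta: Hale wins 20–19.
  Hale vs Erikson: Hale wins 37–2.
  Hale vs Khan: Hale wins 23–16.
  Diaz vs Gupta: Gupta wins 26–13.
  Diaz vs Erikson: Diaz wins 22–17.
  Diaz vs Khan: Diaz wins 24–15.
  Gupta vs Erikson: Gupta wins 26–13.
  Gupta vs Khan: Gupta wins 32–7.
  Erikson vs Khan: Erikson wins 23–16.
Copeland scores (wins − losses):
  Jones: 1 − 4 = -3
  Hale: 5 − 0 = 5
  Diaz: 3 − 2 = 1
  Gupta: 3 − 2 = 1
  Erikson: 2 − 3 = -1
  Khan: 1 − 4 = -3
Hale has the best Copeland score.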